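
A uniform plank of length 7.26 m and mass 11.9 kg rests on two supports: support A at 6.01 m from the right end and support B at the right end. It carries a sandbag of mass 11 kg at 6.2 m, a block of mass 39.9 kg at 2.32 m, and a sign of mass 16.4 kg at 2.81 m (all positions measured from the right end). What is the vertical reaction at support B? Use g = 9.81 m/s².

About support A:
Beam weight: 11.9 × 9.81 = 116.7 N down at 3.63 m → arm 2.38 m, τ = 116.7 × 2.38 = 277.7 N·m clockwise.
Sandbag: 11 × 9.81 = 107.9 N down at 6.2 m → arm 0.19 m, τ = 107.9 × 0.19 = 20.5 N·m counterclockwise.
Block: 39.9 × 9.81 = 391.4 N down at 2.32 m → arm 3.69 m, τ = 391.4 × 3.69 = 1444 N·m clockwise.
Sign: 16.4 × 9.81 = 160.9 N down at 2.81 m → arm 3.2 m, τ = 160.9 × 3.2 = 514.9 N·m clockwise.
Net load moment about support A = 2216 N·m clockwise.
Reaction R at support B is upward at 0 m, arm 6.01 m → moment R × 6.01 counterclockwise.
Στ = 0 ⇒ R × 6.01 = 2216 ⇒ R = 369 N.

R_B ≈ 369 N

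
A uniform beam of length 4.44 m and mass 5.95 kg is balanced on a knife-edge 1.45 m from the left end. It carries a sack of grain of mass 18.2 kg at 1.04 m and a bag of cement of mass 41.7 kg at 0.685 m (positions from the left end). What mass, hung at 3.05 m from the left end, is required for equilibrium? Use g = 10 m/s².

About the knife-edge (at 1.45 m from the left end):
Beam weight: 5.95 × 10 = 59.5 N down at 2.22 m → arm 0.77 m, τ = 59.5 × 0.77 = 45.81 N·m clockwise.
Sack of grain: 18.2 × 10 = 182 N down at 1.04 m → arm 0.41 m, τ = 182 × 0.41 = 74.62 N·m counterclockwise.
Bag of cement: 41.7 × 10 = 417 N down at 0.685 m → arm 0.765 m, τ = 417 × 0.765 = 319 N·m counterclockwise.
Net moment of known loads = 347.8 N·m counterclockwise.
An unknown mass m at 3.05 m has arm 1.6 m; its moment is m·g·1.6 clockwise.
Στ = 0 ⇒ m × 10 × 1.6 = 347.8 ⇒ m = 347.8 / (10 × 1.6) = 21.7 kg.

m ≈ 21.7 kg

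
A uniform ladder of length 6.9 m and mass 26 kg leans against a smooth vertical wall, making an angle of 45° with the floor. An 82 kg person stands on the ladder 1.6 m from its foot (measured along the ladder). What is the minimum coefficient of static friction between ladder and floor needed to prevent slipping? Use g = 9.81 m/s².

μ_min ≈ 0.296

Taking torques about the foot of the ladder:
Ladder weight 26×9.81 = 255.1 N acts at 3.45 m along the ladder; its horizontal arm is 3.45·cos45° = 2.44 m → τ = 622.4 N·m clockwise.
Person: 82×9.81 = 804.4 N at 1.6 m → arm 1.131 m → τ = 909.8 N·m clockwise.
Wall normal N acts horizontally at the top; its moment arm is the height L sinθ = 6.9·sin45° = 4.879 m, counterclockwise.
Balancing moments: N × 4.879 = 1532, giving N = 314 N.
ΣFx = 0 ⇒ f = N_wall = 314 N. ΣFy = 0 ⇒ N_floor = 1060 N.
μ_min = f / N_floor = 314 / 1060 = 0.296.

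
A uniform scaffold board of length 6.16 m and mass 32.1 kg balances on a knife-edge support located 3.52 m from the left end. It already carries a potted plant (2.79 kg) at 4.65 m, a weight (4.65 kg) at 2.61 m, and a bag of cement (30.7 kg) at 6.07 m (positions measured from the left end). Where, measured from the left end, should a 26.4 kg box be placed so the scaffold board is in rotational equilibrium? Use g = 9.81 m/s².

x ≈ 1.13 m from the left end

About the knife-edge support (at 3.52 m from the left end):
Beam weight: 32.1 × 9.81 = 314.9 N down at 3.08 m → arm 0.44 m, τ = 314.9 × 0.44 = 138.6 N·m counterclockwise.
Potted plant: 2.79 × 9.81 = 27.37 N down at 4.65 m → arm 1.13 m, τ = 27.37 × 1.13 = 30.93 N·m clockwise.
Weight: 4.65 × 9.81 = 45.62 N down at 2.61 m → arm 0.91 m, τ = 45.62 × 0.91 = 41.51 N·m counterclockwise.
Bag of cement: 30.7 × 9.81 = 301.2 N down at 6.07 m → arm 2.55 m, τ = 301.2 × 2.55 = 768.1 N·m clockwise.
Net moment of existing loads = 618.9 N·m clockwise.
The box weighs 26.4 × 9.81 = 259 N and must supply an equal counterclockwise moment, so its lever arm about the knife-edge support is 618.9 / 259 = 2.39 m.
That puts it at 3.52 − 2.39 = 1.13 m from the left end.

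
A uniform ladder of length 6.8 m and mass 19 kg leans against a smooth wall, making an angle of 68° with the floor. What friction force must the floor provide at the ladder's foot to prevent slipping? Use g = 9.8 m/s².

f ≈ 37.6 N

Take moments about the foot of the ladder.
Ladder weight 19×9.8 = 186.2 N acts at 3.4 m along the ladder; its horizontal arm is 3.4·cos68° = 1.274 m → τ = 237.2 N·m clockwise.
Wall normal N acts horizontally at the top; its moment arm is the height L sinθ = 6.8·sin68° = 6.305 m, counterclockwise.
Στ = 0 ⇒ N × 6.305 = 237.2 ⇒ N = 37.6 N.
ΣFx = 0: friction at the foot balances the wall's push, so f = N_wall = 37.6 N.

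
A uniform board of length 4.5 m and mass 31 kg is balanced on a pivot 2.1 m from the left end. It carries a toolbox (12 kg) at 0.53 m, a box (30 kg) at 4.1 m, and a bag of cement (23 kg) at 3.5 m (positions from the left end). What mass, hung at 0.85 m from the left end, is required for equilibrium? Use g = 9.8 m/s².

Choose the pivot (at 2.1 m from the left end) as the axis so the support reaction has zero arm there.
Beam weight: 31 × 9.8 = 303.8 N down at 2.25 m → arm 0.15 m, τ = 303.8 × 0.15 = 45.57 N·m clockwise.
Toolbox: 12 × 9.8 = 117.6 N down at 0.53 m → arm 1.57 m, τ = 117.6 × 1.57 = 184.6 N·m counterclockwise.
Box: 30 × 9.8 = 294 N down at 4.1 m → arm 2 m, τ = 294 × 2 = 588 N·m clockwise.
Bag of cement: 23 × 9.8 = 225.4 N down at 3.5 m → arm 1.4 m, τ = 225.4 × 1.4 = 315.6 N·m clockwise.
Net moment of known loads = 764.6 N·m clockwise.
An unknown mass m at 0.85 m has arm 1.25 m; its moment is m·g·1.25 counterclockwise.
Στ = 0 ⇒ m × 9.8 × 1.25 = 764.6 ⇒ m = 764.6 / (9.8 × 1.25) = 62.4 kg.

m ≈ 62.4 kg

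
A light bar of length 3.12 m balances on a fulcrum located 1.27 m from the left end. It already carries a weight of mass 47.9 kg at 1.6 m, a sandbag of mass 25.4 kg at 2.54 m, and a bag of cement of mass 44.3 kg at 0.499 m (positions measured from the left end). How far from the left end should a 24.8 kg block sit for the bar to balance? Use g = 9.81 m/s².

Choose the fulcrum (at 1.27 m from the left end) as the axis so the support reaction has zero arm there.
Weight: 47.9 × 9.81 = 469.9 N down at 1.6 m → arm 0.33 m, τ = 469.9 × 0.33 = 155.1 N·m clockwise.
Sandbag: 25.4 × 9.81 = 249.2 N down at 2.54 m → arm 1.27 m, τ = 249.2 × 1.27 = 316.5 N·m clockwise.
Bag of cement: 44.3 × 9.81 = 434.6 N down at 0.499 m → arm 0.771 m, τ = 434.6 × 0.771 = 335.1 N·m counterclockwise.
Net moment of existing loads = 136.5 N·m clockwise.
The block weighs 24.8 × 9.81 = 243.3 N and must supply an equal counterclockwise moment, so its lever arm about the fulcrum is 136.5 / 243.3 = 0.561 m.
That puts it at 1.27 − 0.561 = 0.709 m from the left end.

x ≈ 0.709 m from the left end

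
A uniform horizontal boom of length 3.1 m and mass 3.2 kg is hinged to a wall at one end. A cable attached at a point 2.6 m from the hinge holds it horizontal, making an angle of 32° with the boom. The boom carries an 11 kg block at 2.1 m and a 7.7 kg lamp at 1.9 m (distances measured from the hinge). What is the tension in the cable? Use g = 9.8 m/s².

T ≈ 304 N

Take moments about the hinge.
Beam weight: 3.2 × 9.8 = 31.36 N down at 1.55 m → arm 1.55 m, τ = 31.36 × 1.55 = 48.61 N·m clockwise.
Block: 11 × 9.8 = 107.8 N down at 2.1 m → arm 2.1 m, τ = 107.8 × 2.1 = 226.4 N·m clockwise.
Lamp: 7.7 × 9.8 = 75.46 N down at 1.9 m → arm 1.9 m, τ = 75.46 × 1.9 = 143.4 N·m clockwise.
Total clockwise load moment = 418.4 N·m.
The cable tension T acts at 2.6 m; only its component perpendicular to the boom, T sinθ, produces torque. sin 32° = 0.5299.
Setting net torque to zero: T × 2.6 × 0.5299 = 418.4 → T = 418.4 / 1.378 = 304 N.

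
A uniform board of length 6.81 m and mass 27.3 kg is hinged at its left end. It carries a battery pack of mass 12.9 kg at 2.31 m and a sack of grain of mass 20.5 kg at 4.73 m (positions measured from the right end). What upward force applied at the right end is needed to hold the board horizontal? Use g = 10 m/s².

F ≈ 284 N

Take moments about the left end.
Beam weight: 27.3 × 10 = 273 N down at 3.405 m → arm 3.405 m, τ = 273 × 3.405 = 929.6 N·m clockwise.
Battery pack: 12.9 × 10 = 129 N down at 2.31 m → arm 4.5 m, τ = 129 × 4.5 = 580.5 N·m clockwise.
Sack of grain: 20.5 × 10 = 205 N down at 4.73 m → arm 2.08 m, τ = 205 × 2.08 = 426.4 N·m clockwise.
Net moment of the loads = 1936 N·m clockwise.
The upward force F acts at the right end, arm 6.81 m, giving F × 6.81 counterclockwise.
Setting net torque to zero: F × 6.81 = 1936 → F = 1936 / 6.81 = 284 N.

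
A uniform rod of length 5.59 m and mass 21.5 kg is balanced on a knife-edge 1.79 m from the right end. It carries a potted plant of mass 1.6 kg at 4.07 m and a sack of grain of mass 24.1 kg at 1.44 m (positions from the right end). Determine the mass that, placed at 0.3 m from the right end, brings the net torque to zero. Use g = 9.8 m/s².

About the knife-edge (at 1.79 m from the right end):
Beam weight: 21.5 × 9.8 = 210.7 N down at 2.795 m → arm 1.005 m, τ = 210.7 × 1.005 = 211.8 N·m counterclockwise.
Potted plant: 1.6 × 9.8 = 15.68 N down at 4.07 m → arm 2.28 m, τ = 15.68 × 2.28 = 35.75 N·m counterclockwise.
Sack of grain: 24.1 × 9.8 = 236.2 N down at 1.44 m → arm 0.35 m, τ = 236.2 × 0.35 = 82.67 N·m clockwise.
Net moment of known loads = 164.9 N·m counterclockwise.
An unknown mass m at 0.3 m has arm 1.49 m; its moment is m·g·1.49 clockwise.
Setting net torque to zero: m × 9.8 × 1.49 = 164.9 → m = 164.9 / (9.8 × 1.49) = 11.3 kg.

m ≈ 11.3 kg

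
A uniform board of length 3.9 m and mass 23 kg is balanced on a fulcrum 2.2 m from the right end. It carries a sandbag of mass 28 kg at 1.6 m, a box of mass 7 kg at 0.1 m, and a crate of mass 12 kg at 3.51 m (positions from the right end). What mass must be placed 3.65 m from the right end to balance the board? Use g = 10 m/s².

About the fulcrum (at 2.2 m from the right end):
Beam weight: 23 × 10 = 230 N down at 1.95 m → arm 0.25 m, τ = 230 × 0.25 = 57.5 N·m clockwise.
Sandbag: 28 × 10 = 280 N down at 1.6 m → arm 0.6 m, τ = 280 × 0.6 = 168 N·m clockwise.
Box: 7 × 10 = 70 N down at 0.1 m → arm 2.1 m, τ = 70 × 2.1 = 147 N·m clockwise.
Crate: 12 × 10 = 120 N down at 3.51 m → arm 1.31 m, τ = 120 × 1.31 = 157.2 N·m counterclockwise.
Net moment of known loads = 215.3 N·m clockwise.
An unknown mass m at 3.65 m has arm 1.45 m; its moment is m·g·1.45 counterclockwise.
For rotational equilibrium, m × 10 × 1.45 = 215.3, so m = 215.3 / (10 × 1.45) = 14.8 kg.

m ≈ 14.8 kg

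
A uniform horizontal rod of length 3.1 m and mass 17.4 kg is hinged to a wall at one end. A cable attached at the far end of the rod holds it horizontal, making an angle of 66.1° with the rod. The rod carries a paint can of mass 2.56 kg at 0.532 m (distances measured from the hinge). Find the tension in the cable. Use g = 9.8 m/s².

T ≈ 98 N

Choose the hinge as the axis so the unknown hinge reaction has zero arm there.
Beam weight: 17.4 × 9.8 = 170.5 N down at 1.55 m → arm 1.55 m, τ = 170.5 × 1.55 = 264.3 N·m clockwise.
Paint can: 2.56 × 9.8 = 25.09 N down at 0.532 m → arm 0.532 m, τ = 25.09 × 0.532 = 13.35 N·m clockwise.
Total clockwise load moment = 277.7 N·m.
The cable tension T acts at 3.1 m; only its component perpendicular to the rod, T sinθ, produces torque. sin 66.1° = 0.9143.
For rotational equilibrium, T × 3.1 × 0.9143 = 277.7, so T = 277.7 / 2.834 = 98 N.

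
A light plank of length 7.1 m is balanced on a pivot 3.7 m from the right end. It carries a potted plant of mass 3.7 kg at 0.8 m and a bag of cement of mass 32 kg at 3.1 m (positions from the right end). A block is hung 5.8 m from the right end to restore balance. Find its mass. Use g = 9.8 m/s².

m ≈ 14.3 kg

Taking torques about the pivot (at 3.7 m from the right end):
Potted plant: 3.7 × 9.8 = 36.26 N down at 0.8 m → arm 2.9 m, τ = 36.26 × 2.9 = 105.2 N·m clockwise.
Bag of cement: 32 × 9.8 = 313.6 N down at 3.1 m → arm 0.6 m, τ = 313.6 × 0.6 = 188.2 N·m clockwise.
Net moment of known loads = 293.4 N·m clockwise.
An unknown mass m at 5.8 m has arm 2.1 m; its moment is m·g·2.1 counterclockwise.
Στ = 0 ⇒ m × 9.8 × 2.1 = 293.4 ⇒ m = 293.4 / (9.8 × 2.1) = 14.3 kg.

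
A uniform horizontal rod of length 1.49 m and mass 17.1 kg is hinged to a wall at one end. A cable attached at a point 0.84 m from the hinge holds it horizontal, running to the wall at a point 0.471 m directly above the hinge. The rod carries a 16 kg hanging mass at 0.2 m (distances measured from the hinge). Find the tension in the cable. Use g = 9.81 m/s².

T ≈ 381 N

Taking torques about the hinge:
Beam weight: 17.1 × 9.81 = 167.8 N down at 0.745 m → arm 0.745 m, τ = 167.8 × 0.745 = 125 N·m clockwise.
Hanging mass: 16 × 9.81 = 157 N down at 0.2 m → arm 0.2 m, τ = 157 × 0.2 = 31.4 N·m clockwise.
Total clockwise load moment = 156.4 N·m.
The cable tension T acts at 0.84 m; only its component perpendicular to the rod, T sinθ, produces torque. sinθ = h/√(h²+d²) = 0.471/√(0.471²+0.84²) = 0.4891.
Setting net torque to zero: T × 0.84 × 0.4891 = 156.4 → T = 156.4 / 0.4108 = 381 N.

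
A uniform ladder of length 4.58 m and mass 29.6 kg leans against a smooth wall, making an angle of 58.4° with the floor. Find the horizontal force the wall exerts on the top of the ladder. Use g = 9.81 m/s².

N_wall ≈ 89.3 N

Choose the foot of the ladder as the axis so the floor normal and friction both act there and drop out.
Ladder weight 29.6×9.81 = 290.4 N acts at 2.29 m along the ladder; its horizontal arm is 2.29·cos58.4° = 1.2 m → τ = 348.5 N·m clockwise.
Wall normal N acts horizontally at the top; its moment arm is the height L sinθ = 4.58·sin58.4° = 3.901 m, counterclockwise.
Στ = 0 ⇒ N × 3.901 = 348.5 ⇒ N = 89.3 N.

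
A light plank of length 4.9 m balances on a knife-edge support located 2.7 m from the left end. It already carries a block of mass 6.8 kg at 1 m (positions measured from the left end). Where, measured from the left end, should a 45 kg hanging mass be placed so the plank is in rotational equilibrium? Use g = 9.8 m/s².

x ≈ 2.96 m from the left end

Sum moments about the knife-edge support (at 2.7 m from the left end) (the support reaction has zero arm there).
Block: 6.8 × 9.8 = 66.64 N down at 1 m → arm 1.7 m, τ = 66.64 × 1.7 = 113.3 N·m counterclockwise.
Net moment of existing loads = 113.3 N·m counterclockwise.
The hanging mass weighs 45 × 9.8 = 441 N and must supply an equal clockwise moment, so its lever arm about the knife-edge support is 113.3 / 441 = 0.257 m.
That puts it at 2.7 + 0.257 = 2.96 m from the left end.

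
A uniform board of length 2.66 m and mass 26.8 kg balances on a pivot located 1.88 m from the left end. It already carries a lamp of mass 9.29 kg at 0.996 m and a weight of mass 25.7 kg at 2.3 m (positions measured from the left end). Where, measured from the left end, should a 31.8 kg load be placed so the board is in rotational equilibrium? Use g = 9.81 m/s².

x ≈ 2.26 m from the left end

Sum moments about the pivot (at 1.88 m from the left end) (the support reaction has zero arm there).
Beam weight: 26.8 × 9.81 = 262.9 N down at 1.33 m → arm 0.55 m, τ = 262.9 × 0.55 = 144.6 N·m counterclockwise.
Lamp: 9.29 × 9.81 = 91.13 N down at 0.996 m → arm 0.884 m, τ = 91.13 × 0.884 = 80.56 N·m counterclockwise.
Weight: 25.7 × 9.81 = 252.1 N down at 2.3 m → arm 0.42 m, τ = 252.1 × 0.42 = 105.9 N·m clockwise.
Net moment of existing loads = 119.3 N·m counterclockwise.
The load weighs 31.8 × 9.81 = 312 N and must supply an equal clockwise moment, so its lever arm about the pivot is 119.3 / 312 = 0.382 m.
That puts it at 1.88 + 0.382 = 2.26 m from the left end.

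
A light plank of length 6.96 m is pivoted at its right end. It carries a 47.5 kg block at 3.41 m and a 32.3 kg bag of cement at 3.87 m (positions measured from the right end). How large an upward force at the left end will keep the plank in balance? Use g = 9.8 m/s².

F ≈ 404 N

Taking torques about the right end:
Block: 47.5 × 9.8 = 465.5 N down at 3.41 m → arm 3.41 m, τ = 465.5 × 3.41 = 1587 N·m counterclockwise.
Bag of cement: 32.3 × 9.8 = 316.5 N down at 3.87 m → arm 3.87 m, τ = 316.5 × 3.87 = 1225 N·m counterclockwise.
Net moment of the loads = 2812 N·m counterclockwise.
The upward force F acts at the left end, arm 6.96 m, giving F × 6.96 clockwise.
Στ = 0 ⇒ F × 6.96 = 2812 ⇒ F = 2812 / 6.96 = 404 N.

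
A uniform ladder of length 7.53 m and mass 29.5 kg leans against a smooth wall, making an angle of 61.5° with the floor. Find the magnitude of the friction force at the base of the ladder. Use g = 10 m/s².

f ≈ 80.1 N

Sum moments about the foot of the ladder (the floor normal and friction both act there and drop out).
Ladder weight 29.5×10 = 295 N acts at 3.765 m along the ladder; its horizontal arm is 3.765·cos61.5° = 1.797 m → τ = 530.1 N·m clockwise.
Wall normal N acts horizontally at the top; its moment arm is the height L sinθ = 7.53·sin61.5° = 6.617 m, counterclockwise.
For rotational equilibrium, N × 6.617 = 530.1, so N = 80.1 N.
ΣFx = 0: friction at the foot balances the wall's push, so f = N_wall = 80.1 N.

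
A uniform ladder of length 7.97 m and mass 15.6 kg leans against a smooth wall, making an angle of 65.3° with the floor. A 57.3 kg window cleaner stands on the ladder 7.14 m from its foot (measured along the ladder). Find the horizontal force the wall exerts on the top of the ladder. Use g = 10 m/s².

N_wall ≈ 272 N

Sum moments about the foot of the ladder (the floor normal and friction both act there and drop out).
Ladder weight 15.6×10 = 156 N acts at 3.985 m along the ladder; its horizontal arm is 3.985·cos65.3° = 1.665 m → τ = 259.7 N·m clockwise.
Window cleaner: 57.3×10 = 573 N at 7.14 m → arm 2.984 m → τ = 1710 N·m clockwise.
Wall normal N acts horizontally at the top; its moment arm is the height L sinθ = 7.97·sin65.3° = 7.241 m, counterclockwise.
Στ = 0 ⇒ N × 7.241 = 1970 ⇒ N = 272 N.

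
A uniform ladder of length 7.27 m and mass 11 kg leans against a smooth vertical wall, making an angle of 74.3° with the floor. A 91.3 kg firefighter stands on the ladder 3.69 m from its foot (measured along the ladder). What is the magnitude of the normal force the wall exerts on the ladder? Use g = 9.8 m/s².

N_wall ≈ 143 N

Take moments about the foot of the ladder.
Ladder weight 11×9.8 = 107.8 N acts at 3.635 m along the ladder; its horizontal arm is 3.635·cos74.3° = 0.9836 m → τ = 106 N·m clockwise.
Firefighter: 91.3×9.8 = 894.7 N at 3.69 m → arm 0.9985 m → τ = 893.4 N·m clockwise.
Wall normal N acts horizontally at the top; its moment arm is the height L sinθ = 7.27·sin74.3° = 6.999 m, counterclockwise.
Setting net torque to zero: N × 6.999 = 999.4 → N = 143 N.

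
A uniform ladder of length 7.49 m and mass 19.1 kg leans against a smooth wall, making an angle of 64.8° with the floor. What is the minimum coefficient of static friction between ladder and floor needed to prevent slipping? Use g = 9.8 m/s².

μ_min ≈ 0.235

Choose the foot of the ladder as the axis so the floor normal and friction both act there and drop out.
Ladder weight 19.1×9.8 = 187.2 N acts at 3.745 m along the ladder; its horizontal arm is 3.745·cos64.8° = 1.595 m → τ = 298.6 N·m clockwise.
Wall normal N acts horizontally at the top; its moment arm is the height L sinθ = 7.49·sin64.8° = 6.777 m, counterclockwise.
Setting net torque to zero: N × 6.777 = 298.6 → N = 44.06 N.
ΣFx = 0 ⇒ f = N_wall = 44.06 N. ΣFy = 0 ⇒ N_floor = 187.2 N.
μ_min = f / N_floor = 44.06 / 187.2 = 0.235.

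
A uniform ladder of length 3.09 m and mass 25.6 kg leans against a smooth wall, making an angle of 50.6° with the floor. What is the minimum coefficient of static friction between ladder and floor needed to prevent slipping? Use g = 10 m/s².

μ_min ≈ 0.411

Taking torques about the foot of the ladder:
Ladder weight 25.6×10 = 256 N acts at 1.545 m along the ladder; its horizontal arm is 1.545·cos50.6° = 0.9807 m → τ = 251.1 N·m clockwise.
Wall normal N acts horizontally at the top; its moment arm is the height L sinθ = 3.09·sin50.6° = 2.388 m, counterclockwise.
Στ = 0 ⇒ N × 2.388 = 251.1 ⇒ N = 105.2 N.
ΣFx = 0 ⇒ f = N_wall = 105.2 N. ΣFy = 0 ⇒ N_floor = 256 N.
μ_min = f / N_floor = 105.2 / 256 = 0.411.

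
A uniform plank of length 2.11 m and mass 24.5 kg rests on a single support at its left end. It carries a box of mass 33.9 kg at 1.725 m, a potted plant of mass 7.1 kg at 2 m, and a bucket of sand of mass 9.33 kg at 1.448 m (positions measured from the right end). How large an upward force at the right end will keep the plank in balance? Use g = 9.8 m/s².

F ≈ 213 N

Taking torques about the left end:
Beam weight: 24.5 × 9.8 = 240.1 N down at 1.055 m → arm 1.055 m, τ = 240.1 × 1.055 = 253.3 N·m clockwise.
Box: 33.9 × 9.8 = 332.2 N down at 1.725 m → arm 0.385 m, τ = 332.2 × 0.385 = 127.9 N·m clockwise.
Potted plant: 7.1 × 9.8 = 69.58 N down at 2 m → arm 0.11 m, τ = 69.58 × 0.11 = 7.654 N·m clockwise.
Bucket of sand: 9.33 × 9.8 = 91.43 N down at 1.448 m → arm 0.662 m, τ = 91.43 × 0.662 = 60.53 N·m clockwise.
Net moment of the loads = 449.4 N·m clockwise.
The upward force F acts at the right end, arm 2.11 m, giving F × 2.11 counterclockwise.
Στ = 0 ⇒ F × 2.11 = 449.4 ⇒ F = 449.4 / 2.11 = 213 N.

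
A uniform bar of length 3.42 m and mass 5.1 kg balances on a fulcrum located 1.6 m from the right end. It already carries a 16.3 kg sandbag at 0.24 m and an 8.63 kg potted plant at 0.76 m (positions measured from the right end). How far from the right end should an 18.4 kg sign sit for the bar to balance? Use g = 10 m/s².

x ≈ 3.17 m from the right end

Taking torques about the fulcrum (at 1.6 m from the right end):
Beam weight: 5.1 × 10 = 51 N down at 1.71 m → arm 0.11 m, τ = 51 × 0.11 = 5.61 N·m counterclockwise.
Sandbag: 16.3 × 10 = 163 N down at 0.24 m → arm 1.36 m, τ = 163 × 1.36 = 221.7 N·m clockwise.
Potted plant: 8.63 × 10 = 86.3 N down at 0.76 m → arm 0.84 m, τ = 86.3 × 0.84 = 72.49 N·m clockwise.
Net moment of existing loads = 288.6 N·m clockwise.
The sign weighs 18.4 × 10 = 184 N and must supply an equal counterclockwise moment, so its lever arm about the fulcrum is 288.6 / 184 = 1.57 m.
That puts it at 1.6 + 1.57 = 3.17 m from the right end.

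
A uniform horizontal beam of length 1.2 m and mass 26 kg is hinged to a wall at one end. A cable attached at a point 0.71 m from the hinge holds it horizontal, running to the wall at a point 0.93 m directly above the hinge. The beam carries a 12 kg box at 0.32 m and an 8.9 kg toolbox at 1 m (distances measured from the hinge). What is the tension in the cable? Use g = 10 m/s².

T ≈ 502 N

Take moments about the hinge.
Beam weight: 26 × 10 = 260 N down at 0.6 m → arm 0.6 m, τ = 260 × 0.6 = 156 N·m clockwise.
Box: 12 × 10 = 120 N down at 0.32 m → arm 0.32 m, τ = 120 × 0.32 = 38.4 N·m clockwise.
Toolbox: 8.9 × 10 = 89 N down at 1 m → arm 1 m, τ = 89 × 1 = 89 N·m clockwise.
Total clockwise load moment = 283.4 N·m.
The cable tension T acts at 0.71 m; only its component perpendicular to the beam, T sinθ, produces torque. sinθ = h/√(h²+d²) = 0.93/√(0.93²+0.71²) = 0.7948.
Setting net torque to zero: T × 0.71 × 0.7948 = 283.4 → T = 283.4 / 0.5643 = 502 N.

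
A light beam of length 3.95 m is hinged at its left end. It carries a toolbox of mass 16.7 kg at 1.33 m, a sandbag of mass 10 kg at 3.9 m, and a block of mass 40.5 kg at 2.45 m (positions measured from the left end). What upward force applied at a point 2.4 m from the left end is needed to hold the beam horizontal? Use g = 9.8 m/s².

About the left end:
Toolbox: 16.7 × 9.8 = 163.7 N down at 1.33 m → arm 1.33 m, τ = 163.7 × 1.33 = 217.7 N·m clockwise.
Sandbag: 10 × 9.8 = 98 N down at 3.9 m → arm 3.9 m, τ = 98 × 3.9 = 382.2 N·m clockwise.
Block: 40.5 × 9.8 = 396.9 N down at 2.45 m → arm 2.45 m, τ = 396.9 × 2.45 = 972.4 N·m clockwise.
Net moment of the loads = 1572 N·m clockwise.
The upward force F acts at a point 2.4 m from the left end, arm 2.4 m, giving F × 2.4 counterclockwise.
Setting net torque to zero: F × 2.4 = 1572 → F = 1572 / 2.4 = 655 N.

F ≈ 655 N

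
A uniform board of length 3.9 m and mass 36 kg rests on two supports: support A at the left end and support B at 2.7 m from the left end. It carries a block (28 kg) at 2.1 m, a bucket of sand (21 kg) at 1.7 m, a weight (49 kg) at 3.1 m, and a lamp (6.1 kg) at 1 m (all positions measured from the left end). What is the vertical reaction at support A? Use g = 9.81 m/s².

R_A ≈ 202 N

Choose support B as the axis so its reaction then has zero moment arm.
Beam weight: 36 × 9.81 = 353.2 N down at 1.95 m → arm 0.75 m, τ = 353.2 × 0.75 = 264.9 N·m counterclockwise.
Block: 28 × 9.81 = 274.7 N down at 2.1 m → arm 0.6 m, τ = 274.7 × 0.6 = 164.8 N·m counterclockwise.
Bucket of sand: 21 × 9.81 = 206 N down at 1.7 m → arm 1 m, τ = 206 × 1 = 206 N·m counterclockwise.
Weight: 49 × 9.81 = 480.7 N down at 3.1 m → arm 0.4 m, τ = 480.7 × 0.4 = 192.3 N·m clockwise.
Lamp: 6.1 × 9.81 = 59.84 N down at 1 m → arm 1.7 m, τ = 59.84 × 1.7 = 101.7 N·m counterclockwise.
Net load moment about support B = 545.1 N·m counterclockwise.
Reaction R at support A is upward at 0 m, arm 2.7 m → moment R × 2.7 clockwise.
Balancing moments: R × 2.7 = 545.1, giving R = 202 N.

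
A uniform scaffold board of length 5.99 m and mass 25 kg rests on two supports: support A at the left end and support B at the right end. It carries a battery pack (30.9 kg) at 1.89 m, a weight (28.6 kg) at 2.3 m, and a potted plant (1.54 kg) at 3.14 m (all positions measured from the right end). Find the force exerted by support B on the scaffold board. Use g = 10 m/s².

About support A:
Beam weight: 25 × 10 = 250 N down at 2.995 m → arm 2.995 m, τ = 250 × 2.995 = 748.8 N·m clockwise.
Battery pack: 30.9 × 10 = 309 N down at 1.89 m → arm 4.1 m, τ = 309 × 4.1 = 1267 N·m clockwise.
Weight: 28.6 × 10 = 286 N down at 2.3 m → arm 3.69 m, τ = 286 × 3.69 = 1055 N·m clockwise.
Potted plant: 1.54 × 10 = 15.4 N down at 3.14 m → arm 2.85 m, τ = 15.4 × 2.85 = 43.89 N·m clockwise.
Net load moment about support A = 3115 N·m clockwise.
Reaction R at support B is upward at 0 m, arm 5.99 m → moment R × 5.99 counterclockwise.
For rotational equilibrium, R × 5.99 = 3115, so R = 520 N.

R_B ≈ 520 N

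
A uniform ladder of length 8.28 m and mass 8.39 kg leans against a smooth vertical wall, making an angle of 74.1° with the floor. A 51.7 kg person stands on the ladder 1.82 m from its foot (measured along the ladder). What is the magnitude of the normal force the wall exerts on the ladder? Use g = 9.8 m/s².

N_wall ≈ 43.4 N

Taking torques about the foot of the ladder:
Ladder weight 8.39×9.8 = 82.22 N acts at 4.14 m along the ladder; its horizontal arm is 4.14·cos74.1° = 1.134 m → τ = 93.24 N·m clockwise.
Person: 51.7×9.8 = 506.7 N at 1.82 m → arm 0.4986 m → τ = 252.6 N·m clockwise.
Wall normal N acts horizontally at the top; its moment arm is the height L sinθ = 8.28·sin74.1° = 7.963 m, counterclockwise.
Balancing moments: N × 7.963 = 345.8, giving N = 43.4 N.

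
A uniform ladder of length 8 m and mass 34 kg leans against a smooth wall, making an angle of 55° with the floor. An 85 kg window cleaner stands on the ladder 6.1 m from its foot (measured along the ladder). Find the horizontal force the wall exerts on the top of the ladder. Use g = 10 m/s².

N_wall ≈ 573 N

Taking torques about the foot of the ladder:
Ladder weight 34×10 = 340 N acts at 4 m along the ladder; its horizontal arm is 4·cos55° = 2.294 m → τ = 780 N·m clockwise.
Window cleaner: 85×10 = 850 N at 6.1 m → arm 3.499 m → τ = 2974 N·m clockwise.
Wall normal N acts horizontally at the top; its moment arm is the height L sinθ = 8·sin55° = 6.553 m, counterclockwise.
Στ = 0 ⇒ N × 6.553 = 3754 ⇒ N = 573 N.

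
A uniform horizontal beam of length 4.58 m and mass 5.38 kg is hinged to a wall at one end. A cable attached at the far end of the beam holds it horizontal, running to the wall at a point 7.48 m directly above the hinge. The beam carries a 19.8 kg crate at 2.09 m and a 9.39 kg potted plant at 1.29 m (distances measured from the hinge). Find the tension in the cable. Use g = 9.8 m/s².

T ≈ 165 N

Taking torques about the hinge:
Beam weight: 5.38 × 9.8 = 52.72 N down at 2.29 m → arm 2.29 m, τ = 52.72 × 2.29 = 120.7 N·m clockwise.
Crate: 19.8 × 9.8 = 194 N down at 2.09 m → arm 2.09 m, τ = 194 × 2.09 = 405.5 N·m clockwise.
Potted plant: 9.39 × 9.8 = 92.02 N down at 1.29 m → arm 1.29 m, τ = 92.02 × 1.29 = 118.7 N·m clockwise.
Total clockwise load moment = 644.9 N·m.
The cable tension T acts at 4.58 m; only its component perpendicular to the beam, T sinθ, produces torque. sinθ = h/√(h²+d²) = 7.48/√(7.48²+4.58²) = 0.8528.
Setting net torque to zero: T × 4.58 × 0.8528 = 644.9 → T = 644.9 / 3.906 = 165 N.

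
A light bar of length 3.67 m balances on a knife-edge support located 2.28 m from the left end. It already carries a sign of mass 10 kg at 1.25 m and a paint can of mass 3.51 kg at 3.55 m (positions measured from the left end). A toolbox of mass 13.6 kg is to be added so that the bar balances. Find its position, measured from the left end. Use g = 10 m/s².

x ≈ 2.71 m from the left end

About the knife-edge support (at 2.28 m from the left end):
Sign: 10 × 10 = 100 N down at 1.25 m → arm 1.03 m, τ = 100 × 1.03 = 103 N·m counterclockwise.
Paint can: 3.51 × 10 = 35.1 N down at 3.55 m → arm 1.27 m, τ = 35.1 × 1.27 = 44.58 N·m clockwise.
Net moment of existing loads = 58.42 N·m counterclockwise.
The toolbox weighs 13.6 × 10 = 136 N and must supply an equal clockwise moment, so its lever arm about the knife-edge support is 58.42 / 136 = 0.43 m.
That puts it at 2.28 + 0.43 = 2.71 m from the left end.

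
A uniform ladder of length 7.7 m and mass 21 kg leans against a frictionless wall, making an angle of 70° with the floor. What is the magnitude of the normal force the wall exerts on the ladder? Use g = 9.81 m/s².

Sum moments about the foot of the ladder (the floor normal and friction both act there and drop out).
Ladder weight 21×9.81 = 206 N acts at 3.85 m along the ladder; its horizontal arm is 3.85·cos70° = 1.317 m → τ = 271.3 N·m clockwise.
Wall normal N acts horizontally at the top; its moment arm is the height L sinθ = 7.7·sin70° = 7.236 m, counterclockwise.
Balancing moments: N × 7.236 = 271.3, giving N = 37.5 N.

N_wall ≈ 37.5 N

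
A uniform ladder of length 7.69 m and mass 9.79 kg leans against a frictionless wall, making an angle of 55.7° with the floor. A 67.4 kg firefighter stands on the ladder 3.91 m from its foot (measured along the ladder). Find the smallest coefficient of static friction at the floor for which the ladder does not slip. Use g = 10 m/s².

Taking torques about the foot of the ladder:
Ladder weight 9.79×10 = 97.9 N acts at 3.845 m along the ladder; its horizontal arm is 3.845·cos55.7° = 2.167 m → τ = 212.1 N·m clockwise.
Firefighter: 67.4×10 = 674 N at 3.91 m → arm 2.203 m → τ = 1485 N·m clockwise.
Wall normal N acts horizontally at the top; its moment arm is the height L sinθ = 7.69·sin55.7° = 6.353 m, counterclockwise.
Στ = 0 ⇒ N × 6.353 = 1697 ⇒ N = 267.1 N.
ΣFx = 0 ⇒ f = N_wall = 267.1 N. ΣFy = 0 ⇒ N_floor = 771.9 N.
μ_min = f / N_floor = 267.1 / 771.9 = 0.346.

μ_min ≈ 0.346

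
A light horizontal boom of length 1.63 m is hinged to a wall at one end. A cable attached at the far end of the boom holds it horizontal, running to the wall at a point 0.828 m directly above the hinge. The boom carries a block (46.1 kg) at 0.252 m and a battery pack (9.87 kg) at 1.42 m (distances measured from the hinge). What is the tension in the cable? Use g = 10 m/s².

Taking torques about the hinge:
Block: 46.1 × 10 = 461 N down at 0.252 m → arm 0.252 m, τ = 461 × 0.252 = 116.2 N·m clockwise.
Battery pack: 9.87 × 10 = 98.7 N down at 1.42 m → arm 1.42 m, τ = 98.7 × 1.42 = 140.2 N·m clockwise.
Total clockwise load moment = 256.4 N·m.
The cable tension T acts at 1.63 m; only its component perpendicular to the boom, T sinθ, produces torque. sinθ = h/√(h²+d²) = 0.828/√(0.828²+1.63²) = 0.4529.
Balancing moments: T × 1.63 × 0.4529 = 256.4, giving T = 256.4 / 0.7382 = 347 N.

T ≈ 347 N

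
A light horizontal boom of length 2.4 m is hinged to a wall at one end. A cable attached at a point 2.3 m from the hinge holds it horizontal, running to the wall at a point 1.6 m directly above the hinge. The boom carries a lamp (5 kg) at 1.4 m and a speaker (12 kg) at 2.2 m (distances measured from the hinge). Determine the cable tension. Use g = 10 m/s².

T ≈ 254 N

Take moments about the hinge.
Lamp: 5 × 10 = 50 N down at 1.4 m → arm 1.4 m, τ = 50 × 1.4 = 70 N·m clockwise.
Speaker: 12 × 10 = 120 N down at 2.2 m → arm 2.2 m, τ = 120 × 2.2 = 264 N·m clockwise.
Total clockwise load moment = 334 N·m.
The cable tension T acts at 2.3 m; only its component perpendicular to the boom, T sinθ, produces torque. sinθ = h/√(h²+d²) = 1.6/√(1.6²+2.3²) = 0.5711.
Balancing moments: T × 2.3 × 0.5711 = 334, giving T = 334 / 1.314 = 254 N.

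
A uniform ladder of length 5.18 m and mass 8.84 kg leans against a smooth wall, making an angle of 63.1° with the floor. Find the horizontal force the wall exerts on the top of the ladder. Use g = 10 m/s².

Choose the foot of the ladder as the axis so the floor normal and friction both act there and drop out.
Ladder weight 8.84×10 = 88.4 N acts at 2.59 m along the ladder; its horizontal arm is 2.59·cos63.1° = 1.172 m → τ = 103.6 N·m clockwise.
Wall normal N acts horizontally at the top; its moment arm is the height L sinθ = 5.18·sin63.1° = 4.62 m, counterclockwise.
Στ = 0 ⇒ N × 4.62 = 103.6 ⇒ N = 22.4 N.

N_wall ≈ 22.4 N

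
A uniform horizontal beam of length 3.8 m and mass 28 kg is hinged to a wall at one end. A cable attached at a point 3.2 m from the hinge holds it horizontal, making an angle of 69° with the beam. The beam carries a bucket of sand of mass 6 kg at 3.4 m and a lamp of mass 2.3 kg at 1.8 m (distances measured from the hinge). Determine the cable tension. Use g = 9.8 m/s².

About the hinge:
Beam weight: 28 × 9.8 = 274.4 N down at 1.9 m → arm 1.9 m, τ = 274.4 × 1.9 = 521.4 N·m clockwise.
Bucket of sand: 6 × 9.8 = 58.8 N down at 3.4 m → arm 3.4 m, τ = 58.8 × 3.4 = 199.9 N·m clockwise.
Lamp: 2.3 × 9.8 = 22.54 N down at 1.8 m → arm 1.8 m, τ = 22.54 × 1.8 = 40.57 N·m clockwise.
Total clockwise load moment = 761.9 N·m.
The cable tension T acts at 3.2 m; only its component perpendicular to the beam, T sinθ, produces torque. sin 69° = 0.9336.
Setting net torque to zero: T × 3.2 × 0.9336 = 761.9 → T = 761.9 / 2.988 = 255 N.

T ≈ 255 N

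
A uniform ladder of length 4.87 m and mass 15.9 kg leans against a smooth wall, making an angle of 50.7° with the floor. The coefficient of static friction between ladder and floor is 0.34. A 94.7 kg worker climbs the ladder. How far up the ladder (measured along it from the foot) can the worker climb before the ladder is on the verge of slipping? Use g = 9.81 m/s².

d ≈ 1.95 m

About the foot of the ladder:
Ladder weight 15.9×9.81 = 156 N acts at 2.435 m along the ladder; its horizontal arm is 2.435·cos50.7° = 1.542 m → τ = 240.6 N·m clockwise.
Worker weight 94.7×9.81 = 929 N at distance d → arm d·cos50.7° → τ = 929·d·0.6334 clockwise.
Wall normal N at the top has arm L sinθ = 3.769 m counterclockwise, so Στ = 0 gives N·3.769 = 240.6 + 588.4·d.
ΣFy = 0 ⇒ N_floor = 1085 N, so the maximum friction is μ_s·N_floor = 0.34×1085 = 368.9 N. ΣFx = 0 ⇒ N_wall = f, so at the slipping point N = 368.9 N.
Substituting: 368.9×3.769 = 240.6 + 588.4·d ⇒ d = (1390 − 240.6) / 588.4 = 1.95 m.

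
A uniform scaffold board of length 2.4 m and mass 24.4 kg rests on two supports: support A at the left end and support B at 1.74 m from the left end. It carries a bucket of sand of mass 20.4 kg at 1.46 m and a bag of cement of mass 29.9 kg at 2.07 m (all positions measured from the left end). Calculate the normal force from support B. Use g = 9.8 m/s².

R_B ≈ 681 N

Sum moments about support A (its reaction then has zero moment arm).
Beam weight: 24.4 × 9.8 = 239.1 N down at 1.2 m → arm 1.2 m, τ = 239.1 × 1.2 = 286.9 N·m clockwise.
Bucket of sand: 20.4 × 9.8 = 199.9 N down at 1.46 m → arm 1.46 m, τ = 199.9 × 1.46 = 291.9 N·m clockwise.
Bag of cement: 29.9 × 9.8 = 293 N down at 2.07 m → arm 2.07 m, τ = 293 × 2.07 = 606.5 N·m clockwise.
Net load moment about support A = 1185 N·m clockwise.
Reaction R at support B is upward at 1.74 m, arm 1.74 m → moment R × 1.74 counterclockwise.
For rotational equilibrium, R × 1.74 = 1185, so R = 681 N.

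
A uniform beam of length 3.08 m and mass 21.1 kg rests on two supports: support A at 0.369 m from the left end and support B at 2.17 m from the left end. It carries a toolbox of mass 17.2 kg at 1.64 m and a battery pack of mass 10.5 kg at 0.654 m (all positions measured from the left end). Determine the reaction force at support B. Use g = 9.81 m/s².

Taking torques about support A:
Beam weight: 21.1 × 9.81 = 207 N down at 1.54 m → arm 1.171 m, τ = 207 × 1.171 = 242.4 N·m clockwise.
Toolbox: 17.2 × 9.81 = 168.7 N down at 1.64 m → arm 1.271 m, τ = 168.7 × 1.271 = 214.4 N·m clockwise.
Battery pack: 10.5 × 9.81 = 103 N down at 0.654 m → arm 0.285 m, τ = 103 × 0.285 = 29.35 N·m clockwise.
Net load moment about support A = 486.2 N·m clockwise.
Reaction R at support B is upward at 2.17 m, arm 1.801 m → moment R × 1.801 counterclockwise.
For rotational equilibrium, R × 1.801 = 486.2, so R = 270 N.

R_B ≈ 270 N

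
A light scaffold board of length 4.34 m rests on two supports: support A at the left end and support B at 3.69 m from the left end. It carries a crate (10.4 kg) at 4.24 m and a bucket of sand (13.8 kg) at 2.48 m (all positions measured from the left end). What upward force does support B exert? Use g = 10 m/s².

R_B ≈ 212 N

About support A:
Crate: 10.4 × 10 = 104 N down at 4.24 m → arm 4.24 m, τ = 104 × 4.24 = 441 N·m clockwise.
Bucket of sand: 13.8 × 10 = 138 N down at 2.48 m → arm 2.48 m, τ = 138 × 2.48 = 342.2 N·m clockwise.
Net load moment about support A = 783.2 N·m clockwise.
Reaction R at support B is upward at 3.69 m, arm 3.69 m → moment R × 3.69 counterclockwise.
Στ = 0 ⇒ R × 3.69 = 783.2 ⇒ R = 212 N.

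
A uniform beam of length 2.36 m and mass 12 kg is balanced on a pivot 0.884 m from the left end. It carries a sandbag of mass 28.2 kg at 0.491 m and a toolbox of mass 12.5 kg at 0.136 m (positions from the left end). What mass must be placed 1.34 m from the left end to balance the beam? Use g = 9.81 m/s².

Sum moments about the pivot (at 0.884 m from the left end) (the support reaction has zero arm there).
Beam weight: 12 × 9.81 = 117.7 N down at 1.18 m → arm 0.296 m, τ = 117.7 × 0.296 = 34.84 N·m clockwise.
Sandbag: 28.2 × 9.81 = 276.6 N down at 0.491 m → arm 0.393 m, τ = 276.6 × 0.393 = 108.7 N·m counterclockwise.
Toolbox: 12.5 × 9.81 = 122.6 N down at 0.136 m → arm 0.748 m, τ = 122.6 × 0.748 = 91.7 N·m counterclockwise.
Net moment of known loads = 165.6 N·m counterclockwise.
An unknown mass m at 1.34 m has arm 0.456 m; its moment is m·g·0.456 clockwise.
Στ = 0 ⇒ m × 9.81 × 0.456 = 165.6 ⇒ m = 165.6 / (9.81 × 0.456) = 37 kg.

m ≈ 37 kg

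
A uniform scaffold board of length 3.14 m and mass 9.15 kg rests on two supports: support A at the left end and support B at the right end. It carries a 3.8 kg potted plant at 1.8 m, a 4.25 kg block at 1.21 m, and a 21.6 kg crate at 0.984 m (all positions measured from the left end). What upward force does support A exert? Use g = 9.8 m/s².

Sum moments about support B (its reaction then has zero moment arm).
Beam weight: 9.15 × 9.8 = 89.67 N down at 1.57 m → arm 1.57 m, τ = 89.67 × 1.57 = 140.8 N·m counterclockwise.
Potted plant: 3.8 × 9.8 = 37.24 N down at 1.8 m → arm 1.34 m, τ = 37.24 × 1.34 = 49.9 N·m counterclockwise.
Block: 4.25 × 9.8 = 41.65 N down at 1.21 m → arm 1.93 m, τ = 41.65 × 1.93 = 80.38 N·m counterclockwise.
Crate: 21.6 × 9.8 = 211.7 N down at 0.984 m → arm 2.156 m, τ = 211.7 × 2.156 = 456.4 N·m counterclockwise.
Net load moment about support B = 727.5 N·m counterclockwise.
Reaction R at support A is upward at 0 m, arm 3.14 m → moment R × 3.14 clockwise.
Στ = 0 ⇒ R × 3.14 = 727.5 ⇒ R = 232 N.

R_A ≈ 232 N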